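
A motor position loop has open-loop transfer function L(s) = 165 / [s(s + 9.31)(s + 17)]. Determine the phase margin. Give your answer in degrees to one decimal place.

80.2°

Gain crossover: |L(jω)| = 1 at ω ≈ 1.03 rad/s.
∠L(j1.03) = −90° − arctan(1.03/9.31) − arctan(1.03/17) ≈ -99.82°
PM = 180° + (-99.82°) = 80.18°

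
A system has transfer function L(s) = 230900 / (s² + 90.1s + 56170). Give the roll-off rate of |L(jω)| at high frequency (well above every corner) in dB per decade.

With 0 zeros and 2 poles, the high-frequency asymptotic slope is 20 × (0 − 2) = -40 dB/decade.

-40 dB/decade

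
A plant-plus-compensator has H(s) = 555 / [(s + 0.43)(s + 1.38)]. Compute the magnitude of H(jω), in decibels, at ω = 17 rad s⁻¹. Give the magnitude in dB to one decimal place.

|j17 + 0.43| = √(17² + 0.43²) = 17.01
|j17 + 1.38| = √(17² + 1.38²) = 17.06
|H(j17)| = 555 / (17.01 × 17.06) = 1.9135
20 log₁₀(1.9135) = 5.64 dB

5.6 dB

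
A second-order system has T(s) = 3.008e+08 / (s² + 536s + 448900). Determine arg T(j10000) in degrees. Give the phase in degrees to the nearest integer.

-177 deg

∠[(j10000)² + 536(j10000) + 448900] = ∠[-9.9551e+07 + j5.36e+06] = 176.92°
∠T(j10000) = −176.92° = -176.92°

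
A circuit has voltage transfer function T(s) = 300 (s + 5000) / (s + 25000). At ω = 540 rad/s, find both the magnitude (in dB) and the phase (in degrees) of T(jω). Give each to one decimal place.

|j540 + 5000| = √(540² + 5000²) = 5029
|j540 + 25000| = √(540² + 25000²) = 2.501e+04
|T(j540)| = 300 × 5029 / 2.501e+04 = 60.335
20 log₁₀(60.335) = 35.61 dB
∠(j540 + 5000) = arctan(540/5000) = 6.16°
∠(j540 + 25000) = arctan(540/25000) = 1.24°
∠T(j540) = 6.16° − 1.24° = 4.93°

|T| = 35.6 dB, ∠T = 4.9°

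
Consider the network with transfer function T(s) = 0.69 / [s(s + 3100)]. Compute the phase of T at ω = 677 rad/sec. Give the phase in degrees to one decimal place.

-102.3°

∠(j677 + 3100) = arctan(677/3100) = 12.32°
∠(j677) = 90.00°
∠T(j677) = − (12.32° + 90.00°) = -102.32°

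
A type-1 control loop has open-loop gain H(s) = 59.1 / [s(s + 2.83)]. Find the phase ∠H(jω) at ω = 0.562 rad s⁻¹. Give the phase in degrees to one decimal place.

-101.2°

∠(j0.562 + 2.83) = arctan(0.562/2.83) = 11.23°
∠(j0.562) = 90.00°
∠H(j0.562) = − (11.23° + 90.00°) = -101.23°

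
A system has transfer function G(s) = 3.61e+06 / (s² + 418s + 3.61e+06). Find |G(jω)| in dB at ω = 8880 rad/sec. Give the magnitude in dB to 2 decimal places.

|(j8880)² + 418(j8880) + 3.61e+06| = |-7.5244e+07 + j3.7118e+06| = 7.534e+07
|G(j8880)| = 3.61e+06 / 7.534e+07 = 0.047919
20 log₁₀(0.047919) = -26.390 dB

-26.39 dB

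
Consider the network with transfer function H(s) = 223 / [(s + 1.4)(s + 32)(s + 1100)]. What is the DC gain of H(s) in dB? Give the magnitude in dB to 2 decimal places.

H(0) = 223 / (1.4 × 32 × 1100) = 0.0045252
20 log₁₀(0.0045252) = -46.887 dB

-46.89 dB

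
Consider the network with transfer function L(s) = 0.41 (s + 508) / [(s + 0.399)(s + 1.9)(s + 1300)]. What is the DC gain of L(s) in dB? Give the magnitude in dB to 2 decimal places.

-13.50 dB

L(0) = 0.41 × 508 / (0.399 × 1.9 × 1300) = 0.21134
20 log₁₀(0.21134) = -13.500 dB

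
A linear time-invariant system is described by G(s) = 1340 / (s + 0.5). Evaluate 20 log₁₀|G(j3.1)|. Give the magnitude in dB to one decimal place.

52.6 dB

|j3.1 + 0.5| = √(3.1² + 0.5²) = 3.14
|G(j3.1)| = 1340 / 3.14 = 426.74
20 log₁₀(426.74) = 52.60 dB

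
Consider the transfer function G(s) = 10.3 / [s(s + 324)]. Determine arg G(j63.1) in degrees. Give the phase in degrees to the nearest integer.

-101°

∠(j63.1 + 324) = arctan(63.1/324) = 11.02°
∠(j63.1) = 90.00°
∠G(j63.1) = − (11.02° + 90.00°) = -101.02°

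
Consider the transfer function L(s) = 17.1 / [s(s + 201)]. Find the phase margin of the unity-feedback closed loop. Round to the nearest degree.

90°

Gain crossover: |L(jω)| = 1 at ω ≈ 0.0851 rad s⁻¹.
∠L(j0.0851) = −90° − arctan(0.0851/201) ≈ -90.02°
PM = 180° + (-90.02°) = 89.98°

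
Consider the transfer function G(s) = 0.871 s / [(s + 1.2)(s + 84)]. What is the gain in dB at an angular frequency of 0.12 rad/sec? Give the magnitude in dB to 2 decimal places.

-59.73 dB

|j0.12| = 0.12
|j0.12 + 1.2| = √(0.12² + 1.2²) = 1.206
|j0.12 + 84| = √(0.12² + 84²) = 84
|G(j0.12)| = 0.871 × 0.12 / (1.206 × 84) = 0.0010318
20 log₁₀(0.0010318) = -59.728 dB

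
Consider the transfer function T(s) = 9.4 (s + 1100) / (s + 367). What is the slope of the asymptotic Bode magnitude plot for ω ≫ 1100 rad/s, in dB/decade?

0 dB/decade

With 1 zero and 1 pole, the high-frequency asymptotic slope is 20 × (1 − 1) = 0 dB/decade.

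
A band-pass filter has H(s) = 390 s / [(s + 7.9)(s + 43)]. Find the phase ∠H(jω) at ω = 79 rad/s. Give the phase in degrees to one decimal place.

-55.7°

∠(j79) = 90.00°
∠(j79 + 7.9) = arctan(79/7.9) = 84.29°
∠(j79 + 43) = arctan(79/43) = 61.44°
∠H(j79) = 90.00° − (84.29° + 61.44°) = -55.73°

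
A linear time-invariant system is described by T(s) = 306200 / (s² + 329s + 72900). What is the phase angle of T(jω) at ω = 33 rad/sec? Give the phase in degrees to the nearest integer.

-9 deg

∠[(j33)² + 329(j33) + 72900] = ∠[71811 + j10857] = 8.60°
∠T(j33) = −8.60° = -8.60°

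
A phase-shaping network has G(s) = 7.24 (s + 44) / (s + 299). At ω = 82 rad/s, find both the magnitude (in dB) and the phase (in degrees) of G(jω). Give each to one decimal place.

|G| = 6.7 dB, ∠G = 46.4°

|j82 + 44| = √(82² + 44²) = 93.06
|j82 + 299| = √(82² + 299²) = 310
|G(j82)| = 7.24 × 93.06 / 310 = 2.1731
20 log₁₀(2.1731) = 6.74 dB
∠(j82 + 44) = arctan(82/44) = 61.78°
∠(j82 + 299) = arctan(82/299) = 15.34°
∠G(j82) = 61.78° − 15.34° = 46.45°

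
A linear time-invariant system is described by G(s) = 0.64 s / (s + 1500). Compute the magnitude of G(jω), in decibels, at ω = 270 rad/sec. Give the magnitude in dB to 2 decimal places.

-18.91 dB

|j270| = 270
|j270 + 1500| = √(270² + 1500²) = 1524
|G(j270)| = 0.64 × 270 / 1524 = 0.11338
20 log₁₀(0.11338) = -18.909 dB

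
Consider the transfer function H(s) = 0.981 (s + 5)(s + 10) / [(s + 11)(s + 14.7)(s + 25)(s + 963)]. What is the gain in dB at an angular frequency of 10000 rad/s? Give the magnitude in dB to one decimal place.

-160.2 dB

|j10000 + 5| = √(10000² + 5²) = 1e+04
|j10000 + 10| = √(10000² + 10²) = 1e+04
|j10000 + 11| = √(10000² + 11²) = 1e+04
|j10000 + 14.7| = √(10000² + 14.7²) = 1e+04
|j10000 + 25| = √(10000² + 25²) = 1e+04
|j10000 + 963| = √(10000² + 963²) = 1.005e+04
|H(j10000)| = 0.981 × 1e+04 × 1e+04 / (1e+04 × 1e+04 × 1e+04 × 1.005e+04) = 9.7648e-09
20 log₁₀(9.7648e-09) = -160.21 dB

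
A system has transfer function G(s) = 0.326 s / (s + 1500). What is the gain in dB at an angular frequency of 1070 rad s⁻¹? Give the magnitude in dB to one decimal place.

|j1070| = 1070
|j1070 + 1500| = √(1070² + 1500²) = 1843
|G(j1070)| = 0.326 × 1070 / 1843 = 0.18932
20 log₁₀(0.18932) = -14.46 dB

-14.5 dB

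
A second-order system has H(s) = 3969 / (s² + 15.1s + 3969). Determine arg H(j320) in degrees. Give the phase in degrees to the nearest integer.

∠[(j320)² + 15.1(j320) + 3969] = ∠[-98431 + j4832] = 177.19°
∠H(j320) = −177.19° = -177.19°

-177°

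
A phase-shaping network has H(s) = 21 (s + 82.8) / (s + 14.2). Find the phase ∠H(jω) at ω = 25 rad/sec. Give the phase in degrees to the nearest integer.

-44°

∠(j25 + 82.8) = arctan(25/82.8) = 16.80°
∠(j25 + 14.2) = arctan(25/14.2) = 60.40°
∠H(j25) = 16.80° − 60.40° = -43.60°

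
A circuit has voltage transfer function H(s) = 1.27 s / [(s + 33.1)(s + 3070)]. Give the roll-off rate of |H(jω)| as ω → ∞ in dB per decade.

-20 dB/decade

With 1 zero and 2 poles, the high-frequency asymptotic slope is 20 × (1 − 2) = -20 dB/decade.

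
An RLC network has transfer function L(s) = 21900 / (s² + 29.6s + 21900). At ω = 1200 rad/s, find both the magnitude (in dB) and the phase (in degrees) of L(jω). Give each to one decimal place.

|(j1200)² + 29.6(j1200) + 21900| = |-1.4181e+06 + j35520| = 1.419e+06
|L(j1200)| = 21900 / 1.419e+06 = 0.015438
20 log₁₀(0.015438) = -36.23 dB
∠[(j1200)² + 29.6(j1200) + 21900] = ∠[-1.4181e+06 + j35520] = 178.57°
∠L(j1200) = −178.57° = -178.57°

|L| = -36.2 dB, ∠L = -178.6°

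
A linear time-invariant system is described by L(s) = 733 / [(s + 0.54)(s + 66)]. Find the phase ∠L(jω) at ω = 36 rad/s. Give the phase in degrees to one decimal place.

∠(j36 + 0.54) = arctan(36/0.54) = 89.14°
∠(j36 + 66) = arctan(36/66) = 28.61°
∠L(j36) = − (89.14° + 28.61°) = -117.75°

-117.8°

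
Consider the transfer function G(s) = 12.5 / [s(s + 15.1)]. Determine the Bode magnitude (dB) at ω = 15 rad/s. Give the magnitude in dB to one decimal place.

-28.1 dB

|j15 + 15.1| = √(15² + 15.1²) = 21.28
|j15| = 15
|G(j15)| = 12.5 / (21.28 × 15) = 0.039153
20 log₁₀(0.039153) = -28.14 dB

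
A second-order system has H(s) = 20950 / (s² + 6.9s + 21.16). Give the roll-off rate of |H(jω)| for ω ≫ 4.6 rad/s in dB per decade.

With 0 zeros and 2 poles, the high-frequency asymptotic slope is 20 × (0 − 2) = -40 dB/decade.

-40 dB/decade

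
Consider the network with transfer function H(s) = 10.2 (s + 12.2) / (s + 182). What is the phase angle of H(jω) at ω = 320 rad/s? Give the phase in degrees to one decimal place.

∠(j320 + 12.2) = arctan(320/12.2) = 87.82°
∠(j320 + 182) = arctan(320/182) = 60.37°
∠H(j320) = 87.82° − 60.37° = 27.45°

27.4°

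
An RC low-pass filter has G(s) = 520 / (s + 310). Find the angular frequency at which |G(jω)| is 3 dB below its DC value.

For a single-pole low-pass, the −3 dB point is at the pole: ω = 310 rad/sec.

310 rad/sec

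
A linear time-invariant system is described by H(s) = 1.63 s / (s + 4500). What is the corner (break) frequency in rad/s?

4500 rad/s

The single real pole at s = −4500 gives a corner at ω = 4500 rad/s.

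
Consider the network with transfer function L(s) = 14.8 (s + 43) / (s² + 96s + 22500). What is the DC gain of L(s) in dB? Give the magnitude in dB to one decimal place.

-31.0 dB

L(0) = 14.8 × 43 / 22500 = 0.028284
20 log₁₀(0.028284) = -30.97 dB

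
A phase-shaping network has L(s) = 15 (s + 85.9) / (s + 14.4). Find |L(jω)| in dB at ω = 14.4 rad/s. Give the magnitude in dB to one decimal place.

36.1 dB

|j14.4 + 85.9| = √(14.4² + 85.9²) = 87.1
|j14.4 + 14.4| = √(14.4² + 14.4²) = 20.36
|L(j14.4)| = 15 × 87.1 / 20.36 = 64.154
20 log₁₀(64.154) = 36.14 dB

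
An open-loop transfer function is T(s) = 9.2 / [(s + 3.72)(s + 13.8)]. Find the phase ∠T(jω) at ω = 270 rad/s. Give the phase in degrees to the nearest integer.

-176°

∠(j270 + 3.72) = arctan(270/3.72) = 89.21°
∠(j270 + 13.8) = arctan(270/13.8) = 87.07°
∠T(j270) = − (89.21° + 87.07°) = -176.28°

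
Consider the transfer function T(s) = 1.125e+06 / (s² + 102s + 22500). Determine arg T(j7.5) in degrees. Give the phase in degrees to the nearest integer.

-2°

∠[(j7.5)² + 102(j7.5) + 22500] = ∠[22444 + j765] = 1.95°
∠T(j7.5) = −1.95° = -1.95°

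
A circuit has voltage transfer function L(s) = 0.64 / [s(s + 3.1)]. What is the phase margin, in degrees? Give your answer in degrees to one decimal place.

86.2 deg

Gain crossover: |L(jω)| = 1 at ω ≈ 0.206 rad/sec.
∠L(j0.206) = −90° − arctan(0.206/3.1) ≈ -93.80°
PM = 180° + (-93.80°) = 86.20°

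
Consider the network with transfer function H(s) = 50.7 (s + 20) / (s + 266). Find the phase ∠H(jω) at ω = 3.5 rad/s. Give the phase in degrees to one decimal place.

∠(j3.5 + 20) = arctan(3.5/20) = 9.93°
∠(j3.5 + 266) = arctan(3.5/266) = 0.75°
∠H(j3.5) = 9.93° − 0.75° = 9.17°

9.2°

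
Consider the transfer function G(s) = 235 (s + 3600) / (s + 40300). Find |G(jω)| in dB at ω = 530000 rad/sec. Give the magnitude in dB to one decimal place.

|j530000 + 3600| = √(530000² + 3600²) = 5.3e+05
|j530000 + 40300| = √(530000² + 40300²) = 5.315e+05
|G(j530000)| = 235 × 5.3e+05 / 5.315e+05 = 234.33
20 log₁₀(234.33) = 47.40 dB

47.4 dB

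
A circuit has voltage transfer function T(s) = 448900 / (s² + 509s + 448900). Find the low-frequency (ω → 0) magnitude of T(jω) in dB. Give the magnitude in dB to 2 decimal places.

T(0) = 448900 / 448900 = 1
20 log₁₀(1) = 0.000 dB

0.00 dB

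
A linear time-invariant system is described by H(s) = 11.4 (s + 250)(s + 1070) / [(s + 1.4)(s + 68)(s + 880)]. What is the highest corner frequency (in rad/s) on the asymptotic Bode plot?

1070 rad/s

Break frequencies occur at each pole and zero magnitude: 1.4 rad/s, 68 rad/s, 250 rad/s, 880 rad/s, 1070 rad/s.
The highest is 1070 rad/s.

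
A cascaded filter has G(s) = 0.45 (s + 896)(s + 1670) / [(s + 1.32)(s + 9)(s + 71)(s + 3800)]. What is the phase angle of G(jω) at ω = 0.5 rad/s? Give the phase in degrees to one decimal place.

-24.3°

∠(j0.5 + 896) = arctan(0.5/896) = 0.03°
∠(j0.5 + 1670) = arctan(0.5/1670) = 0.02°
∠(j0.5 + 1.32) = arctan(0.5/1.32) = 20.75°
∠(j0.5 + 9) = arctan(0.5/9) = 3.18°
∠(j0.5 + 71) = arctan(0.5/71) = 0.40°
∠(j0.5 + 3800) = arctan(0.5/3800) = 0.01°
∠G(j0.5) = 0.03° + 0.02° − (20.75° + 3.18° + 0.40° + 0.01°) = -24.29°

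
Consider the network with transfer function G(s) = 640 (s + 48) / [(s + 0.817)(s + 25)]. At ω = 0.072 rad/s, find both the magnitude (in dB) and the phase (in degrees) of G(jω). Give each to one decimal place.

|G| = 63.5 dB, ∠G = -5.1°

|j0.072 + 48| = √(0.072² + 48²) = 48
|j0.072 + 0.817| = √(0.072² + 0.817²) = 0.8202
|j0.072 + 25| = √(0.072² + 25²) = 25
|G(j0.072)| = 640 × 48 / (0.8202 × 25) = 1498.2
20 log₁₀(1498.2) = 63.51 dB
∠(j0.072 + 48) = arctan(0.072/48) = 0.09°
∠(j0.072 + 0.817) = arctan(0.072/0.817) = 5.04°
∠(j0.072 + 25) = arctan(0.072/25) = 0.17°
∠G(j0.072) = 0.09° − (5.04° + 0.17°) = -5.12°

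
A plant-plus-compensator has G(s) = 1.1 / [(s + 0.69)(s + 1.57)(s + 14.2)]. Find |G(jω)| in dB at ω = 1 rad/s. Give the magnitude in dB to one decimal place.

-29.3 dB

|j1 + 0.69| = √(1² + 0.69²) = 1.215
|j1 + 1.57| = √(1² + 1.57²) = 1.861
|j1 + 14.2| = √(1² + 14.2²) = 14.24
|G(j1)| = 1.1 / (1.215 × 1.861 × 14.24) = 0.034169
20 log₁₀(0.034169) = -29.33 dB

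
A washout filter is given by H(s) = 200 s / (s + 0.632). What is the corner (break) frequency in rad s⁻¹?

The single real pole at s = −0.632 gives a corner at ω = 0.632 rad s⁻¹.

0.632 rad s⁻¹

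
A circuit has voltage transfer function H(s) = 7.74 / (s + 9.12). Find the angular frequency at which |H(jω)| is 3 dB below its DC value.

9.12 rad/s

For a single-pole low-pass, the −3 dB point is at the pole: ω = 9.12 rad/s.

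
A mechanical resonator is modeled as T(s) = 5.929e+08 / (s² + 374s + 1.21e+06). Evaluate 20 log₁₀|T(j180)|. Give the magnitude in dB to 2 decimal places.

54.03 dB

|(j180)² + 374(j180) + 1.21e+06| = |1.1776e+06 + j67320| = 1.18e+06
|T(j180)| = 5.929e+08 / 1.18e+06 = 502.66
20 log₁₀(502.66) = 54.026 dB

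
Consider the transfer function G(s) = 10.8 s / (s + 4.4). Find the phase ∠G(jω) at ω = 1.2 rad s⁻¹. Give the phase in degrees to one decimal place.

74.7°

∠(j1.2) = 90.00°
∠(j1.2 + 4.4) = arctan(1.2/4.4) = 15.26°
∠G(j1.2) = 90.00° − 15.26° = 74.74°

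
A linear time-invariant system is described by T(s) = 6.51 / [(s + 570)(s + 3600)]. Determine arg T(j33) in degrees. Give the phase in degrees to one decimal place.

∠(j33 + 570) = arctan(33/570) = 3.31°
∠(j33 + 3600) = arctan(33/3600) = 0.53°
∠T(j33) = − (3.31° + 0.53°) = -3.84°

-3.8°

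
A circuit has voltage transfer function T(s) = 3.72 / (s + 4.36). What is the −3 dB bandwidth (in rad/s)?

For a single-pole low-pass, the −3 dB point is at the pole: ω = 4.36 rad/s.

4.36 rad/s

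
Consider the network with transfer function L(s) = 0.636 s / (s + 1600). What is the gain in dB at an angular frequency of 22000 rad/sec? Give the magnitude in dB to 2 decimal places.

-3.95 dB

|j22000| = 2.2e+04
|j22000 + 1600| = √(22000² + 1600²) = 2.206e+04
|L(j22000)| = 0.636 × 2.2e+04 / 2.206e+04 = 0.63432
20 log₁₀(0.63432) = -3.954 dB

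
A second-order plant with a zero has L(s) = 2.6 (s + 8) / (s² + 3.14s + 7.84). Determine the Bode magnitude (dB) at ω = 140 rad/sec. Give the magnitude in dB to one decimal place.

-34.6 dB

|j140 + 8| = √(140² + 8²) = 140.2
|(j140)² + 3.14(j140) + 7.84| = |-19592 + j439.6| = 1.96e+04
|L(j140)| = 2.6 × 140.2 / 1.96e+04 = 0.018604
20 log₁₀(0.018604) = -34.61 dB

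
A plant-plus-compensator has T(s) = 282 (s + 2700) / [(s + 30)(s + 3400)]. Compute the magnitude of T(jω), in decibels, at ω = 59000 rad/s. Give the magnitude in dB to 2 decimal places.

|j59000 + 2700| = √(59000² + 2700²) = 5.906e+04
|j59000 + 30| = √(59000² + 30²) = 5.9e+04
|j59000 + 3400| = √(59000² + 3400²) = 5.91e+04
|T(j59000)| = 282 × 5.906e+04 / (5.9e+04 × 5.91e+04) = 0.0047767
20 log₁₀(0.0047767) = -46.417 dB

-46.42 dB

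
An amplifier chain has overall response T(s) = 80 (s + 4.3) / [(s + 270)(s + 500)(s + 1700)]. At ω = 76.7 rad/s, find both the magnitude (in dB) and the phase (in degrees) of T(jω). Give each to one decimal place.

|T| = -91.9 dB, ∠T = 59.6°

|j76.7 + 4.3| = √(76.7² + 4.3²) = 76.82
|j76.7 + 270| = √(76.7² + 270²) = 280.7
|j76.7 + 500| = √(76.7² + 500²) = 505.8
|j76.7 + 1700| = √(76.7² + 1700²) = 1702
|T(j76.7)| = 80 × 76.82 / (280.7 × 505.8 × 1702) = 2.5435e-05
20 log₁₀(2.5435e-05) = -91.89 dB
∠(j76.7 + 4.3) = arctan(76.7/4.3) = 86.79°
∠(j76.7 + 270) = arctan(76.7/270) = 15.86°
∠(j76.7 + 500) = arctan(76.7/500) = 8.72°
∠(j76.7 + 1700) = arctan(76.7/1700) = 2.58°
∠T(j76.7) = 86.79° − (15.86° + 8.72° + 2.58°) = 59.63°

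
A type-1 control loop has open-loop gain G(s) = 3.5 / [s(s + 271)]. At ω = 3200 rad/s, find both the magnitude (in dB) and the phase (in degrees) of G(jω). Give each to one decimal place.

|G| = -129.4 dB, ∠G = -175.2°

|j3200 + 271| = √(3200² + 271²) = 3211
|j3200| = 3200
|G(j3200)| = 3.5 / (3211 × 3200) = 3.4058e-07
20 log₁₀(3.4058e-07) = -129.36 dB
∠(j3200 + 271) = arctan(3200/271) = 85.16°
∠(j3200) = 90.00°
∠G(j3200) = − (85.16° + 90.00°) = -175.16°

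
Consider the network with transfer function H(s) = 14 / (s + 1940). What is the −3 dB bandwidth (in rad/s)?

For a single-pole low-pass, the −3 dB point is at the pole: ω = 1940 rad/s.

1940 rad/s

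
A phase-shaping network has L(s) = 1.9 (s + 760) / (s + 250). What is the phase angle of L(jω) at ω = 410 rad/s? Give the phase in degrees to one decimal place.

∠(j410 + 760) = arctan(410/760) = 28.35°
∠(j410 + 250) = arctan(410/250) = 58.63°
∠L(j410) = 28.35° − 58.63° = -30.28°

-30.3°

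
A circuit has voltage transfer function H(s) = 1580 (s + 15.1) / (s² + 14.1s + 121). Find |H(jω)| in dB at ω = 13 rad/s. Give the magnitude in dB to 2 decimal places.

|j13 + 15.1| = √(13² + 15.1²) = 19.93
|(j13)² + 14.1(j13) + 121| = |-48 + j183.3| = 189.5
|H(j13)| = 1580 × 19.93 / 189.5 = 166.15
20 log₁₀(166.15) = 44.410 dB

44.41 dB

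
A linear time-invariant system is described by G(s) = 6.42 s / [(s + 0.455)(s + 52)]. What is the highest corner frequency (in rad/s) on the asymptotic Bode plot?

52 rad/s

Break frequencies occur at each pole and zero magnitude: 0.455 rad/s, 52 rad/s.
The highest is 52 rad/s.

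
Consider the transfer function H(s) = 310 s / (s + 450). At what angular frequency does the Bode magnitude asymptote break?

450 rad/s

The single real pole at s = −450 gives a corner at ω = 450 rad/s.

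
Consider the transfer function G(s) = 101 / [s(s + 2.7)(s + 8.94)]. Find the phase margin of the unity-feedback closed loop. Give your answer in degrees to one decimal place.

26.9 deg

Gain crossover: |G(jω)| = 1 at ω ≈ 2.78 rad/sec.
∠G(j2.78) = −90° − arctan(2.78/2.7) − arctan(2.78/8.94) ≈ -153.15°
PM = 180° + (-153.15°) = 26.85°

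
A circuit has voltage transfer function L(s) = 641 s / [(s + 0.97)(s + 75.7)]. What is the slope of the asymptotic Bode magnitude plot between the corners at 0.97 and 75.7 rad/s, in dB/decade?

In this band the factors already past their corner are: 1 differentiator zero, pole at 0.97; net slope = 0 dB/decade.

0 dB/decade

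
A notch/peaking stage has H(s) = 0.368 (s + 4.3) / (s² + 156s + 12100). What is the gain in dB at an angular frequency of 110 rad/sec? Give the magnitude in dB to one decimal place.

-52.5 dB

|j110 + 4.3| = √(110² + 4.3²) = 110.1
|(j110)² + 156(j110) + 12100| = |0 + j17160| = 1.716e+04
|H(j110)| = 0.368 × 110.1 / 1.716e+04 = 0.0023608
20 log₁₀(0.0023608) = -52.54 dB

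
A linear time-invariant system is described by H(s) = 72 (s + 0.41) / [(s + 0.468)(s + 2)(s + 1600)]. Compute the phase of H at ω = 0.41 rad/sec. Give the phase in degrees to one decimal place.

∠(j0.41 + 0.41) = arctan(0.41/0.41) = 45.00°
∠(j0.41 + 0.468) = arctan(0.41/0.468) = 41.22°
∠(j0.41 + 2) = arctan(0.41/2) = 11.59°
∠(j0.41 + 1600) = arctan(0.41/1600) = 0.01°
∠H(j0.41) = 45.00° − (41.22° + 11.59° + 0.01°) = -7.82°

-7.8 deg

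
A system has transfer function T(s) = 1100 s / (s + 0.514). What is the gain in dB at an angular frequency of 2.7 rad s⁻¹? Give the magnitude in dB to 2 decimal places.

|j2.7| = 2.7
|j2.7 + 0.514| = √(2.7² + 0.514²) = 2.748
|T(j2.7)| = 1100 × 2.7 / 2.748 = 1080.6
20 log₁₀(1080.6) = 60.673 dB

60.67 dB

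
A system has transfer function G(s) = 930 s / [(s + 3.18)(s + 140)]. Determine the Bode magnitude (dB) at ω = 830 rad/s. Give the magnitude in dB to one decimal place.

|j830| = 830
|j830 + 3.18| = √(830² + 3.18²) = 830
|j830 + 140| = √(830² + 140²) = 841.7
|G(j830)| = 930 × 830 / (830 × 841.7) = 1.1049
20 log₁₀(1.1049) = 0.87 dB

0.9 dB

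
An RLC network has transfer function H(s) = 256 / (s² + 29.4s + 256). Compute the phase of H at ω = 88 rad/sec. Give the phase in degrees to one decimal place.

∠[(j88)² + 29.4(j88) + 256] = ∠[-7488 + j2587.2] = 160.94°
∠H(j88) = −160.94° = -160.94°

-160.9°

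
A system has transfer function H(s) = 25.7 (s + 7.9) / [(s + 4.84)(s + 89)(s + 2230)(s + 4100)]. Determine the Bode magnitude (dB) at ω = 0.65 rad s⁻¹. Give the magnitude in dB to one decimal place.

|j0.65 + 7.9| = √(0.65² + 7.9²) = 7.927
|j0.65 + 4.84| = √(0.65² + 4.84²) = 4.883
|j0.65 + 89| = √(0.65² + 89²) = 89
|j0.65 + 2230| = √(0.65² + 2230²) = 2230
|j0.65 + 4100| = √(0.65² + 4100²) = 4100
|H(j0.65)| = 25.7 × 7.927 / (4.883 × 89 × 2230 × 4100) = 5.1263e-08
20 log₁₀(5.1263e-08) = -145.80 dB

-145.8 dB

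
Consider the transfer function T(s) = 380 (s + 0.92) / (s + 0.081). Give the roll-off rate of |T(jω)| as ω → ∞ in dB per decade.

With 1 zero and 1 pole, the high-frequency asymptotic slope is 20 × (1 − 1) = 0 dB/decade.

0 dB/decade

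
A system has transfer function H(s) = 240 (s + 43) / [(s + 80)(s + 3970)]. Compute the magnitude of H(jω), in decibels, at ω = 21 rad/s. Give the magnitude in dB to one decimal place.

-29.1 dB

|j21 + 43| = √(21² + 43²) = 47.85
|j21 + 80| = √(21² + 80²) = 82.71
|j21 + 3970| = √(21² + 3970²) = 3970
|H(j21)| = 240 × 47.85 / (82.71 × 3970) = 0.034976
20 log₁₀(0.034976) = -29.12 dB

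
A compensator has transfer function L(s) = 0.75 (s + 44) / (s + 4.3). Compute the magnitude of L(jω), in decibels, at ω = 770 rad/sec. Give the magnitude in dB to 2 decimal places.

-2.48 dB

|j770 + 44| = √(770² + 44²) = 771.3
|j770 + 4.3| = √(770² + 4.3²) = 770
|L(j770)| = 0.75 × 771.3 / 770 = 0.75121
20 log₁₀(0.75121) = -2.485 dB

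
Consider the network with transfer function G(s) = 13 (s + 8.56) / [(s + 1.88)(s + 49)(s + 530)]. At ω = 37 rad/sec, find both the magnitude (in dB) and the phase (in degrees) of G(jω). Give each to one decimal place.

|G| = -67.8 dB, ∠G = -51.2°

|j37 + 8.56| = √(37² + 8.56²) = 37.98
|j37 + 1.88| = √(37² + 1.88²) = 37.05
|j37 + 49| = √(37² + 49²) = 61.4
|j37 + 530| = √(37² + 530²) = 531.3
|G(j37)| = 13 × 37.98 / (37.05 × 61.4 × 531.3) = 0.00040851
20 log₁₀(0.00040851) = -67.78 dB
∠(j37 + 8.56) = arctan(37/8.56) = 76.97°
∠(j37 + 1.88) = arctan(37/1.88) = 87.09°
∠(j37 + 49) = arctan(37/49) = 37.06°
∠(j37 + 530) = arctan(37/530) = 3.99°
∠G(j37) = 76.97° − (87.09° + 37.06° + 3.99°) = -51.17°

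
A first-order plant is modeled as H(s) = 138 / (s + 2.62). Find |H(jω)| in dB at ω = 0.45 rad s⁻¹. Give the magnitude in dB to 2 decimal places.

34.31 dB

|j0.45 + 2.62| = √(0.45² + 2.62²) = 2.658
|H(j0.45)| = 138 / 2.658 = 51.912
20 log₁₀(51.912) = 34.305 dB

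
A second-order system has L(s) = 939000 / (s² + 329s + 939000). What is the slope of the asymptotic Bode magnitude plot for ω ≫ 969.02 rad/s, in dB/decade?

With 0 zeros and 2 poles, the high-frequency asymptotic slope is 20 × (0 − 2) = -40 dB/decade.

-40 dB/decade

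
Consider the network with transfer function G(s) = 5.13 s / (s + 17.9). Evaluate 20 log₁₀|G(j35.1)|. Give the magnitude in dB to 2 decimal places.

|j35.1| = 35.1
|j35.1 + 17.9| = √(35.1² + 17.9²) = 39.4
|G(j35.1)| = 5.13 × 35.1 / 39.4 = 4.57
20 log₁₀(4.57) = 13.198 dB

13.20 dB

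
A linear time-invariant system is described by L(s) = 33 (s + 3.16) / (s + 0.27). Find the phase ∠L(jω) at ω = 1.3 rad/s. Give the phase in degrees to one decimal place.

-55.9°

∠(j1.3 + 3.16) = arctan(1.3/3.16) = 22.36°
∠(j1.3 + 0.27) = arctan(1.3/0.27) = 78.27°
∠L(j1.3) = 22.36° − 78.27° = -55.91°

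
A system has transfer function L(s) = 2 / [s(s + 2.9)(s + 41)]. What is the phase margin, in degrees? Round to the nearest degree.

Gain crossover: |L(jω)| = 1 at ω ≈ 0.0168 rad s⁻¹.
∠L(j0.0168) = −90° − arctan(0.0168/2.9) − arctan(0.0168/41) ≈ -90.36°
PM = 180° + (-90.36°) = 89.64°

90 deg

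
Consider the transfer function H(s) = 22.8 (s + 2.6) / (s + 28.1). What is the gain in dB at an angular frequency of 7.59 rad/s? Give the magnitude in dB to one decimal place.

16.0 dB

|j7.59 + 2.6| = √(7.59² + 2.6²) = 8.023
|j7.59 + 28.1| = √(7.59² + 28.1²) = 29.11
|H(j7.59)| = 22.8 × 8.023 / 29.11 = 6.2845
20 log₁₀(6.2845) = 15.97 dB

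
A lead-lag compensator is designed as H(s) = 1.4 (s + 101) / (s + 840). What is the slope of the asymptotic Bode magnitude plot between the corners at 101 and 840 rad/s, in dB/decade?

20 dB/decade

In this band the factors already past their corner are: zero at 101; net slope = 20 dB/decade.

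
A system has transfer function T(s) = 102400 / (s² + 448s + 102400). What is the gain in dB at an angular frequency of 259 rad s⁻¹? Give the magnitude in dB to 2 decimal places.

|(j259)² + 448(j259) + 102400| = |35319 + j1.1603e+05| = 1.213e+05
|T(j259)| = 102400 / 1.213e+05 = 0.84427
20 log₁₀(0.84427) = -1.470 dB

-1.47 dB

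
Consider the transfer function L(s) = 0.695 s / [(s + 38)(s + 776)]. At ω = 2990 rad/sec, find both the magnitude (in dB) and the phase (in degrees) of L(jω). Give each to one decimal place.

|L| = -73.0 dB, ∠L = -74.7°

|j2990| = 2990
|j2990 + 38| = √(2990² + 38²) = 2990
|j2990 + 776| = √(2990² + 776²) = 3089
|L(j2990)| = 0.695 × 2990 / (2990 × 3089) = 0.00022497
20 log₁₀(0.00022497) = -72.96 dB
∠(j2990) = 90.00°
∠(j2990 + 38) = arctan(2990/38) = 89.27°
∠(j2990 + 776) = arctan(2990/776) = 75.45°
∠L(j2990) = 90.00° − (89.27° + 75.45°) = -74.72°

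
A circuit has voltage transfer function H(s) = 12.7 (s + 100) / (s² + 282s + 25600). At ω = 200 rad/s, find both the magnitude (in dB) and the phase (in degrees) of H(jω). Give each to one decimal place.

|H| = -26.2 dB, ∠H = -40.9°

|j200 + 100| = √(200² + 100²) = 223.6
|(j200)² + 282(j200) + 25600| = |-14400 + j56400| = 5.821e+04
|H(j200)| = 12.7 × 223.6 / 5.821e+04 = 0.048786
20 log₁₀(0.048786) = -26.23 dB
∠(j200 + 100) = arctan(200/100) = 63.43°
∠[(j200)² + 282(j200) + 25600] = ∠[-14400 + j56400] = 104.32°
∠H(j200) = 63.43° − 104.32° = -40.89°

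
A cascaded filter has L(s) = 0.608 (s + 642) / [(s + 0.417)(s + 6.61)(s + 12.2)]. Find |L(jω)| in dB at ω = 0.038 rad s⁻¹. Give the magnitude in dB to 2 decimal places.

|j0.038 + 642| = √(0.038² + 642²) = 642
|j0.038 + 0.417| = √(0.038² + 0.417²) = 0.4187
|j0.038 + 6.61| = √(0.038² + 6.61²) = 6.61
|j0.038 + 12.2| = √(0.038² + 12.2²) = 12.2
|L(j0.038)| = 0.608 × 642 / (0.4187 × 6.61 × 12.2) = 11.559
20 log₁₀(11.559) = 21.259 dB

21.26 dB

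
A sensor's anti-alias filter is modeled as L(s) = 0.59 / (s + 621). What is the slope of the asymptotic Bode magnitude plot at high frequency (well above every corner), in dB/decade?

-20 dB/decade

With 0 zeros and 1 pole, the high-frequency asymptotic slope is 20 × (0 − 1) = -20 dB/decade.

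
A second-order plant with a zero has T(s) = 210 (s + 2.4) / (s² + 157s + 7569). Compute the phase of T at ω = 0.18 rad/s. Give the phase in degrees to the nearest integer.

∠(j0.18 + 2.4) = arctan(0.18/2.4) = 4.29°
∠[(j0.18)² + 157(j0.18) + 7569] = ∠[7569 + j28.26] = 0.21°
∠T(j0.18) = 4.29° − 0.21° = 4.08°

4°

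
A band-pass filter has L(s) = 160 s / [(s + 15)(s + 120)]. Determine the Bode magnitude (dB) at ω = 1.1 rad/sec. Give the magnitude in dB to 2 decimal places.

-20.22 dB

|j1.1| = 1.1
|j1.1 + 15| = √(1.1² + 15²) = 15.04
|j1.1 + 120| = √(1.1² + 120²) = 120
|L(j1.1)| = 160 × 1.1 / (15.04 × 120) = 0.097512
20 log₁₀(0.097512) = -20.219 dB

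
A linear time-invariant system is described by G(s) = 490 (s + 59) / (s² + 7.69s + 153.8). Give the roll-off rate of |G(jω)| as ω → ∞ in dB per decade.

With 1 zero and 2 poles, the high-frequency asymptotic slope is 20 × (1 − 2) = -20 dB/decade.

-20 dB/decade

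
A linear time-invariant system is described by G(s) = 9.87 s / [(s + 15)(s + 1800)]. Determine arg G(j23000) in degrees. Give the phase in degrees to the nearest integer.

-85°

∠(j23000) = 90.00°
∠(j23000 + 15) = arctan(23000/15) = 89.96°
∠(j23000 + 1800) = arctan(23000/1800) = 85.53°
∠G(j23000) = 90.00° − (89.96° + 85.53°) = -85.49°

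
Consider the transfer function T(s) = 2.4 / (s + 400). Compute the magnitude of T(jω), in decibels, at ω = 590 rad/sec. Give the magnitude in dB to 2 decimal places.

|j590 + 400| = √(590² + 400²) = 712.8
|T(j590)| = 2.4 / 712.8 = 0.0033669
20 log₁₀(0.0033669) = -49.455 dB

-49.46 dB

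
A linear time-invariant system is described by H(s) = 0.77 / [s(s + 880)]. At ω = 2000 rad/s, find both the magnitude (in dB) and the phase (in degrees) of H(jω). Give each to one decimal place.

|j2000 + 880| = √(2000² + 880²) = 2185
|j2000| = 2000
|H(j2000)| = 0.77 / (2185 × 2000) = 1.762e-07
20 log₁₀(1.762e-07) = -135.08 dB
∠(j2000 + 880) = arctan(2000/880) = 66.25°
∠(j2000) = 90.00°
∠H(j2000) = − (66.25° + 90.00°) = -156.25°

|H| = -135.1 dB, ∠H = -156.3°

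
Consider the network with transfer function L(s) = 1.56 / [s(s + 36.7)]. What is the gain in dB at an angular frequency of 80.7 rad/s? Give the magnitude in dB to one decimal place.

|j80.7 + 36.7| = √(80.7² + 36.7²) = 88.65
|j80.7| = 80.7
|L(j80.7)| = 1.56 / (88.65 × 80.7) = 0.00021805
20 log₁₀(0.00021805) = -73.23 dB

-73.2 dB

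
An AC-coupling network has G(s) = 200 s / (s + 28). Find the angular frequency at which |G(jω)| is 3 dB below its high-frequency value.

For a single-pole high-pass, the −3 dB point is at the pole: ω = 28 rad s⁻¹.

28 rad s⁻¹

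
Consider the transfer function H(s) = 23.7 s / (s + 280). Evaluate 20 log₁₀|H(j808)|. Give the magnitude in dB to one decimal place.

27.0 dB

|j808| = 808
|j808 + 280| = √(808² + 280²) = 855.1
|H(j808)| = 23.7 × 808 / 855.1 = 22.394
20 log₁₀(22.394) = 27.00 dB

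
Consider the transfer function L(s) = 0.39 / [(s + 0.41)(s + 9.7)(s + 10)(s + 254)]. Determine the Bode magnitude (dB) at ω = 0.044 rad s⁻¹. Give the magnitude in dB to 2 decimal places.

|j0.044 + 0.41| = √(0.044² + 0.41²) = 0.4124
|j0.044 + 9.7| = √(0.044² + 9.7²) = 9.7
|j0.044 + 10| = √(0.044² + 10²) = 10
|j0.044 + 254| = √(0.044² + 254²) = 254
|L(j0.044)| = 0.39 / (0.4124 × 9.7 × 10 × 254) = 3.8387e-05
20 log₁₀(3.8387e-05) = -88.316 dB

-88.32 dB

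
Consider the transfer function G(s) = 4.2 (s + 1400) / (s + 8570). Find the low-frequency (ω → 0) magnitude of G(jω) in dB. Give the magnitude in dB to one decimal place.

G(0) = 4.2 × 1400 / 8570 = 0.68611
20 log₁₀(0.68611) = -3.27 dB

-3.3 dB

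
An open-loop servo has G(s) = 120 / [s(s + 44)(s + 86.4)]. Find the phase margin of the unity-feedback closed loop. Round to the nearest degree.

90°

Gain crossover: |G(jω)| = 1 at ω ≈ 0.0316 rad/s.
∠G(j0.0316) = −90° − arctan(0.0316/44) − arctan(0.0316/86.4) ≈ -90.06°
PM = 180° + (-90.06°) = 89.94°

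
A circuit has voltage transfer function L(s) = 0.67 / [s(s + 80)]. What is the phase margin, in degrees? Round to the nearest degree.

90°

Gain crossover: |L(jω)| = 1 at ω ≈ 0.00837 rad/s.
∠L(j0.00837) = −90° − arctan(0.00837/80) ≈ -90.01°
PM = 180° + (-90.01°) = 89.99°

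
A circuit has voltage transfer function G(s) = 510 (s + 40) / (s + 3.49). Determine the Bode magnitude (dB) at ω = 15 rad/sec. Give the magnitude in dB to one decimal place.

|j15 + 40| = √(15² + 40²) = 42.72
|j15 + 3.49| = √(15² + 3.49²) = 15.4
|G(j15)| = 510 × 42.72 / 15.4 = 1414.7
20 log₁₀(1414.7) = 63.01 dB

63.0 dB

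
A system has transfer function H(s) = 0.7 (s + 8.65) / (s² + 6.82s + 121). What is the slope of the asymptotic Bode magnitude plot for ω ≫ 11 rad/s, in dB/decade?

With 1 zero and 2 poles, the high-frequency asymptotic slope is 20 × (1 − 2) = -20 dB/decade.

-20 dB/decade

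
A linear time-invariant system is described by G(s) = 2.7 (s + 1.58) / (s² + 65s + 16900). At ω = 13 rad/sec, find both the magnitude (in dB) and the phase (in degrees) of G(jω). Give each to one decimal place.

|j13 + 1.58| = √(13² + 1.58²) = 13.1
|(j13)² + 65(j13) + 16900| = |16731 + j845| = 1.675e+04
|G(j13)| = 2.7 × 13.1 / 1.675e+04 = 0.0021106
20 log₁₀(0.0021106) = -53.51 dB
∠(j13 + 1.58) = arctan(13/1.58) = 83.07°
∠[(j13)² + 65(j13) + 16900] = ∠[16731 + j845] = 2.89°
∠G(j13) = 83.07° − 2.89° = 80.18°

|G| = -53.5 dB, ∠G = 80.2°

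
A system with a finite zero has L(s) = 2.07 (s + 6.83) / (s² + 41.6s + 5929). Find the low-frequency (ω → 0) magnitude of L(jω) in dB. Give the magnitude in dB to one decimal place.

L(0) = 2.07 × 6.83 / 5929 = 0.0023846
20 log₁₀(0.0023846) = -52.45 dB

-52.5 dB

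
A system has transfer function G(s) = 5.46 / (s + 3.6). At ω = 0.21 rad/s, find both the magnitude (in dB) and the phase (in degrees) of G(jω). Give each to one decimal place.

|j0.21 + 3.6| = √(0.21² + 3.6²) = 3.606
|G(j0.21)| = 5.46 / 3.606 = 1.5141
20 log₁₀(1.5141) = 3.60 dB
∠(j0.21 + 3.6) = arctan(0.21/3.6) = 3.34°
∠G(j0.21) = −3.34° = -3.34°

|G| = 3.6 dB, ∠G = -3.3 deg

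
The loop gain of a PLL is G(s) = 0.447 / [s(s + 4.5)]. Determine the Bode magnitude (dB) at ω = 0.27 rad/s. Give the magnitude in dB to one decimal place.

-8.7 dB

|j0.27 + 4.5| = √(0.27² + 4.5²) = 4.508
|j0.27| = 0.27
|G(j0.27)| = 0.447 / (4.508 × 0.27) = 0.36724
20 log₁₀(0.36724) = -8.70 dB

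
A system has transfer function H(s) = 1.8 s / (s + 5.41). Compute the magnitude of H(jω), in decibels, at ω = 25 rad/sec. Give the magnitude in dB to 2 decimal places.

4.91 dB

|j25| = 25
|j25 + 5.41| = √(25² + 5.41²) = 25.58
|H(j25)| = 1.8 × 25 / 25.58 = 1.7593
20 log₁₀(1.7593) = 4.907 dB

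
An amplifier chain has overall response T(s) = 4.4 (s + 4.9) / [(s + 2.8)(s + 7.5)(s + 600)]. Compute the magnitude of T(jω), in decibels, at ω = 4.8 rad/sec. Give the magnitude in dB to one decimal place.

|j4.8 + 4.9| = √(4.8² + 4.9²) = 6.859
|j4.8 + 2.8| = √(4.8² + 2.8²) = 5.557
|j4.8 + 7.5| = √(4.8² + 7.5²) = 8.904
|j4.8 + 600| = √(4.8² + 600²) = 600
|T(j4.8)| = 4.4 × 6.859 / (5.557 × 8.904 × 600) = 0.0010165
20 log₁₀(0.0010165) = -59.86 dB

-59.9 dB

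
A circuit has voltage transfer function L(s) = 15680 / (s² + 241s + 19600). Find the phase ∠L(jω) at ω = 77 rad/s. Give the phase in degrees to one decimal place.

-53.6°

∠[(j77)² + 241(j77) + 19600] = ∠[13671 + j18557] = 53.62°
∠L(j77) = −53.62° = -53.62°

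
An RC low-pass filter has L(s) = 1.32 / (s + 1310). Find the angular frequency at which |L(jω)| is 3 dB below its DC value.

For a single-pole low-pass, the −3 dB point is at the pole: ω = 1310 rad/s.

1310 rad/s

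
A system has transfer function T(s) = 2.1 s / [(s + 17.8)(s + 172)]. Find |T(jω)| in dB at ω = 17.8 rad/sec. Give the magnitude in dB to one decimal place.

-41.3 dB

|j17.8| = 17.8
|j17.8 + 17.8| = √(17.8² + 17.8²) = 25.17
|j17.8 + 172| = √(17.8² + 172²) = 172.9
|T(j17.8)| = 2.1 × 17.8 / (25.17 × 172.9) = 0.0085874
20 log₁₀(0.0085874) = -41.32 dB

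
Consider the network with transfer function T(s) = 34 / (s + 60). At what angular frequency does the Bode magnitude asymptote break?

The single real pole at s = −60 gives a corner at ω = 60 rad s⁻¹.

60 rad s⁻¹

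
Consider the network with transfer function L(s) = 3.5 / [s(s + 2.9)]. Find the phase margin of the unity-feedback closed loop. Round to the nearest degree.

69°

Gain crossover: |L(jω)| = 1 at ω ≈ 1.13 rad/s.
∠L(j1.13) = −90° − arctan(1.13/2.9) ≈ -111.21°
PM = 180° + (-111.21°) = 68.79°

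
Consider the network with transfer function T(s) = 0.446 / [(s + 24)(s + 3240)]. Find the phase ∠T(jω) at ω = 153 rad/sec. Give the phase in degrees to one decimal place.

∠(j153 + 24) = arctan(153/24) = 81.09°
∠(j153 + 3240) = arctan(153/3240) = 2.70°
∠T(j153) = − (81.09° + 2.70°) = -83.79°

-83.8°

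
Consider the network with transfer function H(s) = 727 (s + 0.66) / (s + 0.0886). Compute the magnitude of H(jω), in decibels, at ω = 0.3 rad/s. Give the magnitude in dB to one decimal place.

64.5 dB

|j0.3 + 0.66| = √(0.3² + 0.66²) = 0.725
|j0.3 + 0.0886| = √(0.3² + 0.0886²) = 0.3128
|H(j0.3)| = 727 × 0.725 / 0.3128 = 1684.9
20 log₁₀(1684.9) = 64.53 dB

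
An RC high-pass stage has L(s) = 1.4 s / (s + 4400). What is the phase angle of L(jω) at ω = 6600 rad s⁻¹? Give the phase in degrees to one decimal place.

33.7°

∠(j6600) = 90.00°
∠(j6600 + 4400) = arctan(6600/4400) = 56.31°
∠L(j6600) = 90.00° − 56.31° = 33.69°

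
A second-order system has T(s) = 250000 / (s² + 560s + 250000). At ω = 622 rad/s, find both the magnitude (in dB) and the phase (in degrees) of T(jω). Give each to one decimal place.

|T| = -3.5 dB, ∠T = -111.5°

|(j622)² + 560(j622) + 250000| = |-1.3688e+05 + j3.4832e+05| = 3.743e+05
|T(j622)| = 250000 / 3.743e+05 = 0.668
20 log₁₀(0.668) = -3.50 dB
∠[(j622)² + 560(j622) + 250000] = ∠[-1.3688e+05 + j3.4832e+05] = 111.45°
∠T(j622) = −111.45° = -111.45°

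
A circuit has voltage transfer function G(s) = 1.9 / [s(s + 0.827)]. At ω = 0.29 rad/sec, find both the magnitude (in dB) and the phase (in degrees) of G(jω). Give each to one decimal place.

|G| = 17.5 dB, ∠G = -109.3°

|j0.29 + 0.827| = √(0.29² + 0.827²) = 0.8764
|j0.29| = 0.29
|G(j0.29)| = 1.9 / (0.8764 × 0.29) = 7.476
20 log₁₀(7.476) = 17.47 dB
∠(j0.29 + 0.827) = arctan(0.29/0.827) = 19.32°
∠(j0.29) = 90.00°
∠G(j0.29) = − (19.32° + 90.00°) = -109.32°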